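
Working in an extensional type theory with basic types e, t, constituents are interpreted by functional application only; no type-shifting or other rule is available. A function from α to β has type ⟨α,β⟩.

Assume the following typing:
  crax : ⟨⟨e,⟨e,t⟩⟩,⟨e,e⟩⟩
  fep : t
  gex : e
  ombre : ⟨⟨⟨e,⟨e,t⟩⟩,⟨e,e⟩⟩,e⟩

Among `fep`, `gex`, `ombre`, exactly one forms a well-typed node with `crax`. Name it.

ombre

fep : t — no; crax wants ⟨e,⟨e,t⟩⟩, and fep wants nothing (atomic).
gex : e — no; crax wants ⟨e,⟨e,t⟩⟩, and gex wants nothing (atomic).
ombre — combines: ombre : ⟨⟨⟨e,⟨e,t⟩⟩,⟨e,e⟩⟩,e⟩ takes crax : ⟨⟨e,⟨e,t⟩⟩,⟨e,e⟩⟩ as argument, giving e.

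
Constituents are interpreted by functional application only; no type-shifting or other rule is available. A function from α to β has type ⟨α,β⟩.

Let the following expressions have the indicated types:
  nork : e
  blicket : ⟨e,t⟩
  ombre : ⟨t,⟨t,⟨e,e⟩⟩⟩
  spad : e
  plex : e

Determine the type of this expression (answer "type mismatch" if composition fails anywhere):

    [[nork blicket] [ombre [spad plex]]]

At [nork blicket], blicket : ⟨e,t⟩ takes nork : e, giving t.
[spad plex]: e and e cannot combine by function application — type clash.

type mismatch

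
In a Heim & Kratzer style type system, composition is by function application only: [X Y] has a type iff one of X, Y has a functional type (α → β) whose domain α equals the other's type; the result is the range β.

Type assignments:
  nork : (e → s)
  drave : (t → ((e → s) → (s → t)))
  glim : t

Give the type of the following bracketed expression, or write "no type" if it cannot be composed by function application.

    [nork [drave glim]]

(s → t)

[drave glim]: drave is (t → ((e → s) → (s → t))), glim is t; result ((e → s) → (s → t)).
[nork [drave glim]]: [drave glim] is ((e → s) → (s → t)), nork is (e → s); result (s → t).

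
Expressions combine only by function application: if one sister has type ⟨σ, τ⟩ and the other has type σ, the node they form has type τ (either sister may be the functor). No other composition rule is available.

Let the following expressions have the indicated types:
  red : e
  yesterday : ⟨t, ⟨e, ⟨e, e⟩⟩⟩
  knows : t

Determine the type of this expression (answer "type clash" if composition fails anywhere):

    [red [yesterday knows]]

⟨e, e⟩

[yesterday knows]: ⟨t, ⟨e, ⟨e, e⟩⟩⟩ applied to t yields ⟨e, ⟨e, e⟩⟩.
[red [yesterday knows]]: ⟨e, ⟨e, e⟩⟩ applied to e yields ⟨e, e⟩.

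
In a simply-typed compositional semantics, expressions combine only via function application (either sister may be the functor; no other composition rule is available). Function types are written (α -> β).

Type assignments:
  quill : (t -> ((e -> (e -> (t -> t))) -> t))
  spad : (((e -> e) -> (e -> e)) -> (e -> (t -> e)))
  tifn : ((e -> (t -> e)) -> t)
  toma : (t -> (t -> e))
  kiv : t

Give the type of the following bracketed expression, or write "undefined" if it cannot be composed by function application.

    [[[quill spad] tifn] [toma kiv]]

At [quill spad]: neither (t -> ((e -> (e -> (t -> t))) -> t)) nor (((e -> e) -> (e -> e)) -> (e -> (t -> e))) can take the other as argument; the node is ill-typed.

undefined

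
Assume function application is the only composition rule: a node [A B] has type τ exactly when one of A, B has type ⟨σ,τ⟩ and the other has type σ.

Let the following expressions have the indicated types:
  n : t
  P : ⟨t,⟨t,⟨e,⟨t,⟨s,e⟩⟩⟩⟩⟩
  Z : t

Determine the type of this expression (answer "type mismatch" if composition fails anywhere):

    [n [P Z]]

⟨e,⟨t,⟨s,e⟩⟩⟩

At [P Z], P : ⟨t,⟨t,⟨e,⟨t,⟨s,e⟩⟩⟩⟩⟩ takes Z : t, giving ⟨t,⟨e,⟨t,⟨s,e⟩⟩⟩⟩.
At [n [P Z]], [P Z] : ⟨t,⟨e,⟨t,⟨s,e⟩⟩⟩⟩ takes n : t, giving ⟨e,⟨t,⟨s,e⟩⟩⟩.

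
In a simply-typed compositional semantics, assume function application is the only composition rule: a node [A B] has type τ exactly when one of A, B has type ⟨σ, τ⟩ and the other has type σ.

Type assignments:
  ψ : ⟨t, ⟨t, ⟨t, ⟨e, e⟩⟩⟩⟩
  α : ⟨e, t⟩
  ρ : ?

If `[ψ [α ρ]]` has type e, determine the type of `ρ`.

⟨⟨e, t⟩, ⟨⟨t, ⟨t, ⟨t, ⟨e, e⟩⟩⟩⟩, e⟩⟩

For [ψ [α ρ]] to have type e with ψ of type ⟨t, ⟨t, ⟨t, ⟨e, e⟩⟩⟩⟩, [α ρ] must be the function: [α ρ] : ⟨⟨t, ⟨t, ⟨t, ⟨e, e⟩⟩⟩⟩, e⟩.
For [α ρ] to have type ⟨⟨t, ⟨t, ⟨t, ⟨e, e⟩⟩⟩⟩, e⟩ with α of type ⟨e, t⟩, ρ must be the function: ρ : ⟨⟨e, t⟩, ⟨⟨t, ⟨t, ⟨t, ⟨e, e⟩⟩⟩⟩, e⟩⟩.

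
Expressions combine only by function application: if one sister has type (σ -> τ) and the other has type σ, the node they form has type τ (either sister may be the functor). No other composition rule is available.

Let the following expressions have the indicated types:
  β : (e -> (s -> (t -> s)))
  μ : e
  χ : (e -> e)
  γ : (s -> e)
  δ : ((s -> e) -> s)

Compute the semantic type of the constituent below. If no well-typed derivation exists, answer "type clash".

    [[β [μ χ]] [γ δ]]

(t -> s)

[μ χ]: (e -> e) applied to e yields e.
[β [μ χ]]: (e -> (s -> (t -> s))) applied to e yields (s -> (t -> s)).
[γ δ]: ((s -> e) -> s) applied to (s -> e) yields s.
[[β [μ χ]] [γ δ]]: (s -> (t -> s)) applied to s yields (t -> s).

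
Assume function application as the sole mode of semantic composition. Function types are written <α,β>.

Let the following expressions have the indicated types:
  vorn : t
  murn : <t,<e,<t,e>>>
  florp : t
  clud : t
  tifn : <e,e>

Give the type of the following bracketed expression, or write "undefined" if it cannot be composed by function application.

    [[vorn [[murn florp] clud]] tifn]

undefined

[murn florp]: functor murn : <t,<e,<t,e>>>, argument florp : t; result <e,<t,e>>.
At [[murn florp] clud]: neither <e,<t,e>> nor t can take the other as argument; the node is ill-typed.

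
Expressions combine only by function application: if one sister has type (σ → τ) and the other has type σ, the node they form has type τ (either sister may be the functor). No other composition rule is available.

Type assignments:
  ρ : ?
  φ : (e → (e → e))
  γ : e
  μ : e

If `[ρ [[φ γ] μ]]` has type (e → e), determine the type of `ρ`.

[ρ [[φ γ] μ]] is required to be (e → e). [[φ γ] μ] : e cannot yield (e → e) as functor, so ρ : (e → (e → e)).

(e → (e → e))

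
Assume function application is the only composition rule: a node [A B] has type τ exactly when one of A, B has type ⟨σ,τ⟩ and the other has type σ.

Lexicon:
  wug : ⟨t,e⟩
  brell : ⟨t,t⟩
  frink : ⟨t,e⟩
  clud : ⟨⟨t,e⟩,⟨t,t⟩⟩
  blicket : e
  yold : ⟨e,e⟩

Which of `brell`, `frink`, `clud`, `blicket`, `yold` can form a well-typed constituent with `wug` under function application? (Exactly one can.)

clud

brell : ⟨t,t⟩ — no; wug wants t, and brell wants t.
frink : ⟨t,e⟩ — no; wug wants t, and frink wants t.
clud — combines: clud : ⟨⟨t,e⟩,⟨t,t⟩⟩ takes wug : ⟨t,e⟩ as argument, giving ⟨t,t⟩.
blicket : e — no; wug wants t, and blicket wants nothing (atomic).
yold : ⟨e,e⟩ — no; wug wants t, and yold wants e.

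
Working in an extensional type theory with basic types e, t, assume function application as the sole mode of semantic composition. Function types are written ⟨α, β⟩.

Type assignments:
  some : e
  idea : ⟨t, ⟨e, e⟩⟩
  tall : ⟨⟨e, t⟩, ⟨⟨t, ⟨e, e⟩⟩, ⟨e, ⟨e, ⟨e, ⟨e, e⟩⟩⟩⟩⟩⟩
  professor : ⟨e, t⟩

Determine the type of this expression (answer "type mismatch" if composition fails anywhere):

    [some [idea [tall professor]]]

[tall professor]: functor tall : ⟨⟨e, t⟩, ⟨⟨t, ⟨e, e⟩⟩, ⟨e, ⟨e, ⟨e, ⟨e, e⟩⟩⟩⟩⟩⟩, argument professor : ⟨e, t⟩; result ⟨⟨t, ⟨e, e⟩⟩, ⟨e, ⟨e, ⟨e, ⟨e, e⟩⟩⟩⟩⟩.
[idea [tall professor]]: functor [tall professor] : ⟨⟨t, ⟨e, e⟩⟩, ⟨e, ⟨e, ⟨e, ⟨e, e⟩⟩⟩⟩⟩, argument idea : ⟨t, ⟨e, e⟩⟩; result ⟨e, ⟨e, ⟨e, ⟨e, e⟩⟩⟩⟩.
[some [idea [tall professor]]]: functor [idea [tall professor]] : ⟨e, ⟨e, ⟨e, ⟨e, e⟩⟩⟩⟩, argument some : e; result ⟨e, ⟨e, ⟨e, e⟩⟩⟩.

⟨e, ⟨e, ⟨e, e⟩⟩⟩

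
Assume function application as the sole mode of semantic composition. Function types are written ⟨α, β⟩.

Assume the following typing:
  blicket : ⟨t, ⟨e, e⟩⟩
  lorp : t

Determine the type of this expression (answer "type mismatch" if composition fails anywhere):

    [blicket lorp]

At [blicket lorp], blicket : ⟨t, ⟨e, e⟩⟩ takes lorp : t, giving ⟨e, e⟩.

⟨e, e⟩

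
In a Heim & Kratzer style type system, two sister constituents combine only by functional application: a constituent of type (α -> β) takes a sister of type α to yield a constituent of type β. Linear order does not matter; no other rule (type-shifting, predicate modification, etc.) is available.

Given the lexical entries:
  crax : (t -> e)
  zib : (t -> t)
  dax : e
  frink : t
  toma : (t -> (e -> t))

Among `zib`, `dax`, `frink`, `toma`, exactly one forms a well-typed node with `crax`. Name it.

zib : (t -> t) — does not combine with crax.
dax : e — does not combine with crax.
frink — combines: crax : (t -> e) takes frink : t as argument, giving e.
toma : (t -> (e -> t)) — does not combine with crax.

frink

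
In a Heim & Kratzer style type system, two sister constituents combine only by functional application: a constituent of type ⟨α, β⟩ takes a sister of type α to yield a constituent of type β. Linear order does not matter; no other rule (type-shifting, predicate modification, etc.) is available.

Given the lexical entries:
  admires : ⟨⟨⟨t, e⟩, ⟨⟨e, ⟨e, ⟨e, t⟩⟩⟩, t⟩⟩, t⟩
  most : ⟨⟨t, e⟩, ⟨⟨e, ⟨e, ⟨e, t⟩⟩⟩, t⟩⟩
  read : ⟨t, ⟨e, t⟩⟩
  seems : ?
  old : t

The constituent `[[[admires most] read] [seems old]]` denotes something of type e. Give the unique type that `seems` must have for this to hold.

[[[admires most] read] [seems old]] is required to be e. [[admires most] read] : ⟨e, t⟩ cannot yield e as functor, so [seems old] : ⟨⟨e, t⟩, e⟩.
[seems old] is required to be ⟨⟨e, t⟩, e⟩. old : t cannot yield ⟨⟨e, t⟩, e⟩ as functor, so seems : ⟨t, ⟨⟨e, t⟩, e⟩⟩.

⟨t, ⟨⟨e, t⟩, e⟩⟩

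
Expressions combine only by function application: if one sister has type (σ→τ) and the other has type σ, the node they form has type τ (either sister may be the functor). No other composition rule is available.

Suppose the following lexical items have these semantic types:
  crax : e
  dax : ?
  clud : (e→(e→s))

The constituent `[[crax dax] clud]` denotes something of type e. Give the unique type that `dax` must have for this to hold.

[[crax dax] clud] must have type e. The sister clud has type (e→(e→s)); that is not a function onto e, so [crax dax] must be the functor, of type ((e→(e→s))→e).
[crax dax] must have type ((e→(e→s))→e). The sister crax has type e; that is not a function onto ((e→(e→s))→e), so dax must be the functor, of type (e→((e→(e→s))→e)).

(e→((e→(e→s))→e))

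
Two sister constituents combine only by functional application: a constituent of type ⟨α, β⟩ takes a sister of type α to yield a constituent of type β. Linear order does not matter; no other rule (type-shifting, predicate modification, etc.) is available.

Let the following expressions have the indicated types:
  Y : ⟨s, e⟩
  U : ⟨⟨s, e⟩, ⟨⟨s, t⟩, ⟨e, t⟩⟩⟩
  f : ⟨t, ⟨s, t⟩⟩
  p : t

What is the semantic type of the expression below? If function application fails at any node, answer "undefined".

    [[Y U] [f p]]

⟨e, t⟩

[Y U] — U of type ⟨⟨s, e⟩, ⟨⟨s, t⟩, ⟨e, t⟩⟩⟩ combines with Y of type ⟨s, e⟩: type ⟨⟨s, t⟩, ⟨e, t⟩⟩.
[f p] — f of type ⟨t, ⟨s, t⟩⟩ combines with p of type t: type ⟨s, t⟩.
[[Y U] [f p]] — [Y U] of type ⟨⟨s, t⟩, ⟨e, t⟩⟩ combines with [f p] of type ⟨s, t⟩: type ⟨e, t⟩.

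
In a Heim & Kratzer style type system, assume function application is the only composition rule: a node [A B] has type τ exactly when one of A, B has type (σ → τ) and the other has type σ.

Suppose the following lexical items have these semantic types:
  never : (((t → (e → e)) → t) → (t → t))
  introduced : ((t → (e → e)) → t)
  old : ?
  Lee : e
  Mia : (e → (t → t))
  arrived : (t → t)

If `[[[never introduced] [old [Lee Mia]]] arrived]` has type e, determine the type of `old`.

((t → t) → ((t → t) → ((t → t) → e)))

At [[[never introduced] [old [Lee Mia]]] arrived] (required: e): arrived is (t → t), which is not a function with range e; hence [[never introduced] [old [Lee Mia]]] is the functor — type ((t → t) → e).
At [[never introduced] [old [Lee Mia]]] (required: ((t → t) → e)): [never introduced] is (t → t), which is not a function with range ((t → t) → e); hence [old [Lee Mia]] is the functor — type ((t → t) → ((t → t) → e)).
At [old [Lee Mia]] (required: ((t → t) → ((t → t) → e))): [Lee Mia] is (t → t), which is not a function with range ((t → t) → ((t → t) → e)); hence old is the functor — type ((t → t) → ((t → t) → ((t → t) → e))).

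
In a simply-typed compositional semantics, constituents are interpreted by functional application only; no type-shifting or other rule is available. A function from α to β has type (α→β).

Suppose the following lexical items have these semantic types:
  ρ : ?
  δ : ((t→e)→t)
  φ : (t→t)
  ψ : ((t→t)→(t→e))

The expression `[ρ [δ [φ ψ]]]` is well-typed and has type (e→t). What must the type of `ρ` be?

[ρ [δ [φ ψ]]] is required to be (e→t). [δ [φ ψ]] : t cannot yield (e→t) as functor, so ρ : (t→(e→t)).

(t→(e→t))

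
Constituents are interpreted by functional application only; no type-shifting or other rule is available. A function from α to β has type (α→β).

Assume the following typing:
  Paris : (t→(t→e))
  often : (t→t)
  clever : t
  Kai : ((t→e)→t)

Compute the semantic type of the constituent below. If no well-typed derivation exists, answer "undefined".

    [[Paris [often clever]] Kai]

[often clever]: often is (t→t), clever is t; result t.
[Paris [often clever]]: Paris is (t→(t→e)), [often clever] is t; result (t→e).
[[Paris [often clever]] Kai]: Kai is ((t→e)→t), [Paris [often clever]] is (t→e); result t.

t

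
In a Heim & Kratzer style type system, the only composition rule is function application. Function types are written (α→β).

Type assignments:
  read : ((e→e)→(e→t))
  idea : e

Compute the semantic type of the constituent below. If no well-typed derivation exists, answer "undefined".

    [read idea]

[read idea]: ((e→e)→(e→t)) with e — neither is a function whose domain matches the other; composition fails here.

undefined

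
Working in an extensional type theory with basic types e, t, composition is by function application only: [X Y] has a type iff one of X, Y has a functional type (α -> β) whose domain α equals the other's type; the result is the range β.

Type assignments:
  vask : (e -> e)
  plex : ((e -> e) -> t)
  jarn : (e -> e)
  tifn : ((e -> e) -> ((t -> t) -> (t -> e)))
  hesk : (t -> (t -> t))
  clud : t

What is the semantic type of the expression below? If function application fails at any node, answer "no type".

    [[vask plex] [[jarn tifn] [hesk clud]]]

[vask plex]: functor plex : ((e -> e) -> t), argument vask : (e -> e); result t.
[jarn tifn]: functor tifn : ((e -> e) -> ((t -> t) -> (t -> e))), argument jarn : (e -> e); result ((t -> t) -> (t -> e)).
[hesk clud]: functor hesk : (t -> (t -> t)), argument clud : t; result (t -> t).
[[jarn tifn] [hesk clud]]: functor [jarn tifn] : ((t -> t) -> (t -> e)), argument [hesk clud] : (t -> t); result (t -> e).
[[vask plex] [[jarn tifn] [hesk clud]]]: functor [[jarn tifn] [hesk clud]] : (t -> e), argument [vask plex] : t; result e.

e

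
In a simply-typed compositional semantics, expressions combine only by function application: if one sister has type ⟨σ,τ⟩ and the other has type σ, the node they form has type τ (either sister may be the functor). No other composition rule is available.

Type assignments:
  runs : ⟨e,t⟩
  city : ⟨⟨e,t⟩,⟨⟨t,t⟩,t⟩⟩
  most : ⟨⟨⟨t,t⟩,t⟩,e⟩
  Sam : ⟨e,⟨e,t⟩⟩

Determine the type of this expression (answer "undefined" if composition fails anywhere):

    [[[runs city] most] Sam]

⟨e,t⟩

[runs city] — city of type ⟨⟨e,t⟩,⟨⟨t,t⟩,t⟩⟩ combines with runs of type ⟨e,t⟩: type ⟨⟨t,t⟩,t⟩.
[[runs city] most] — most of type ⟨⟨⟨t,t⟩,t⟩,e⟩ combines with [runs city] of type ⟨⟨t,t⟩,t⟩: type e.
[[[runs city] most] Sam] — Sam of type ⟨e,⟨e,t⟩⟩ combines with [[runs city] most] of type e: type ⟨e,t⟩.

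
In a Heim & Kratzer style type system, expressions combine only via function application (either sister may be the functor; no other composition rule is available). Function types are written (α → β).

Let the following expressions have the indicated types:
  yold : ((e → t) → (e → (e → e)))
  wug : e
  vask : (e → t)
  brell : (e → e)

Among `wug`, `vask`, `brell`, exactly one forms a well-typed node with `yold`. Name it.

wug : e — neither side's domain matches the other.
vask — combines: yold : ((e → t) → (e → (e → e))) takes vask : (e → t) as argument, giving (e → (e → e)).
brell : (e → e) — neither side's domain matches the other.

vask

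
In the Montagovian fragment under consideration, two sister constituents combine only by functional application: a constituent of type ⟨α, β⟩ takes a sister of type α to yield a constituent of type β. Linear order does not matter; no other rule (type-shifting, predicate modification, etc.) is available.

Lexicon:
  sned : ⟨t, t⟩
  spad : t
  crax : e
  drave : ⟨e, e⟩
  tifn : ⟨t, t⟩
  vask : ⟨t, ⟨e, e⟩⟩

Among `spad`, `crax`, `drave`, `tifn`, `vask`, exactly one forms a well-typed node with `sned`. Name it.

spad

spad — combines: sned : ⟨t, t⟩ takes spad : t as argument, giving t.
crax : e — does not combine with sned.
drave : ⟨e, e⟩ — does not combine with sned.
tifn : ⟨t, t⟩ — does not combine with sned.
vask : ⟨t, ⟨e, e⟩⟩ — does not combine with sned.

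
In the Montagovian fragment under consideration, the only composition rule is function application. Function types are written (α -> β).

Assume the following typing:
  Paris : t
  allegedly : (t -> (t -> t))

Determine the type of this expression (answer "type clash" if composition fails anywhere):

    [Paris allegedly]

[Paris allegedly]: (t -> (t -> t)) applied to t yields (t -> t).

(t -> t)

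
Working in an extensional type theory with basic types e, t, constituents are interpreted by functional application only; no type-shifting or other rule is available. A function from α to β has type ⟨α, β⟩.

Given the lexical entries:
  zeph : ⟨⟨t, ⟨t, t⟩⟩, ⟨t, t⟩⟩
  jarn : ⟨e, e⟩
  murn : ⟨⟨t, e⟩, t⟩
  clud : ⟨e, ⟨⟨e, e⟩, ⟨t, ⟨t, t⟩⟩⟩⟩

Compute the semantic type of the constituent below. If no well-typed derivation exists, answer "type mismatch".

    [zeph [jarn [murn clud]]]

At [murn clud]: neither ⟨⟨t, e⟩, t⟩ nor ⟨e, ⟨⟨e, e⟩, ⟨t, ⟨t, t⟩⟩⟩⟩ can take the other as argument; the node is ill-typed.

type mismatch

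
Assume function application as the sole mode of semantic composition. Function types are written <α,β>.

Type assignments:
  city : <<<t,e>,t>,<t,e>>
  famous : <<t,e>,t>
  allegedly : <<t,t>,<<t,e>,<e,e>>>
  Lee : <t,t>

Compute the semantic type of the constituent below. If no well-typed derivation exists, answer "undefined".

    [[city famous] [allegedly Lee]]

<e,e>

[city famous]: functor city : <<<t,e>,t>,<t,e>>, argument famous : <<t,e>,t>; result <t,e>.
[allegedly Lee]: functor allegedly : <<t,t>,<<t,e>,<e,e>>>, argument Lee : <t,t>; result <<t,e>,<e,e>>.
[[city famous] [allegedly Lee]]: functor [allegedly Lee] : <<t,e>,<e,e>>, argument [city famous] : <t,e>; result <e,e>.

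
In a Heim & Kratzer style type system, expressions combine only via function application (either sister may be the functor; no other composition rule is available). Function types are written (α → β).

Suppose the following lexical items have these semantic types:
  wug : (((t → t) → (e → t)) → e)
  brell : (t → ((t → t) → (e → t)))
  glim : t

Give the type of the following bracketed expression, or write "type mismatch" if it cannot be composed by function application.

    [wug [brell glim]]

[brell glim]: functor brell : (t → ((t → t) → (e → t))), argument glim : t; result ((t → t) → (e → t)).
[wug [brell glim]]: functor wug : (((t → t) → (e → t)) → e), argument [brell glim] : ((t → t) → (e → t)); result e.

e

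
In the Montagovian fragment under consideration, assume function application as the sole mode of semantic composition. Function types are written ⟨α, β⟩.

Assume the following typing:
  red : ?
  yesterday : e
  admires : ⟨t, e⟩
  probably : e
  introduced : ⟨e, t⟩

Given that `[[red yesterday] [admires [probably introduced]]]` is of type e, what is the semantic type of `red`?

For [[red yesterday] [admires [probably introduced]]] to have type e with [admires [probably introduced]] of type e, [red yesterday] must be the function: [red yesterday] : ⟨e, e⟩.
For [red yesterday] to have type ⟨e, e⟩ with yesterday of type e, red must be the function: red : ⟨e, ⟨e, e⟩⟩.

⟨e, ⟨e, e⟩⟩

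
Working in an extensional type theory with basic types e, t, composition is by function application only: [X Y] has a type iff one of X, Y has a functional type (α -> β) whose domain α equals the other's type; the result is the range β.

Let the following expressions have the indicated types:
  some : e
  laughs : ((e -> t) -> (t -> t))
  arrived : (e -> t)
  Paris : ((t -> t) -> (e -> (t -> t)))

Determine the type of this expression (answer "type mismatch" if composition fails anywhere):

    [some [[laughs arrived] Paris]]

[laughs arrived]: ((e -> t) -> (t -> t)) applied to (e -> t) yields (t -> t).
[[laughs arrived] Paris]: ((t -> t) -> (e -> (t -> t))) applied to (t -> t) yields (e -> (t -> t)).
[some [[laughs arrived] Paris]]: (e -> (t -> t)) applied to e yields (t -> t).

(t -> t)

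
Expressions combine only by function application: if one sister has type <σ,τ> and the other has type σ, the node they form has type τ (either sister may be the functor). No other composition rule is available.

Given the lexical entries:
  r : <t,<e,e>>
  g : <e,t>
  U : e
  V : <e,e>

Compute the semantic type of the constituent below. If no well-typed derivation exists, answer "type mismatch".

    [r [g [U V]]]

[U V]: functor V : <e,e>, argument U : e; result e.
[g [U V]]: functor g : <e,t>, argument [U V] : e; result t.
[r [g [U V]]]: functor r : <t,<e,e>>, argument [g [U V]] : t; result <e,e>.

<e,e>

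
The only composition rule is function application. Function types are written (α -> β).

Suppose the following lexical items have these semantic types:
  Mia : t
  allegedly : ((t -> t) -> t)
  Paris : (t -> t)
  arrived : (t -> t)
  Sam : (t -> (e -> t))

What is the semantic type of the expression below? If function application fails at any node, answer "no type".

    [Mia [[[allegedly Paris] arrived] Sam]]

At [allegedly Paris], allegedly : ((t -> t) -> t) takes Paris : (t -> t), giving t.
At [[allegedly Paris] arrived], arrived : (t -> t) takes [allegedly Paris] : t, giving t.
At [[[allegedly Paris] arrived] Sam], Sam : (t -> (e -> t)) takes [[allegedly Paris] arrived] : t, giving (e -> t).
[Mia [[[allegedly Paris] arrived] Sam]]: t and (e -> t) cannot combine by function application — type clash.

no type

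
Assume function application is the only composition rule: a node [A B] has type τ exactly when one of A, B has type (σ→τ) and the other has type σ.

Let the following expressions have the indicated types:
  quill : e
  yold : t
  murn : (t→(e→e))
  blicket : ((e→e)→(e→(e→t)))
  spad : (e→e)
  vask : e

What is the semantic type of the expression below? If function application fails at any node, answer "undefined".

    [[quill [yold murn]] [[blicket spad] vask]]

t

[yold murn]: (t→(e→e)) applied to t yields (e→e).
[quill [yold murn]]: (e→e) applied to e yields e.
[blicket spad]: ((e→e)→(e→(e→t))) applied to (e→e) yields (e→(e→t)).
[[blicket spad] vask]: (e→(e→t)) applied to e yields (e→t).
[[quill [yold murn]] [[blicket spad] vask]]: (e→t) applied to e yields t.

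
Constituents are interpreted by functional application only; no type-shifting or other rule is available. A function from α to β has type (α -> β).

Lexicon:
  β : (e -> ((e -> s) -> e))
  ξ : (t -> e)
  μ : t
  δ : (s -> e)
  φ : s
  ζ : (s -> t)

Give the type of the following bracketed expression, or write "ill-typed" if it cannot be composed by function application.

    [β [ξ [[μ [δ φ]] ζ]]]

[δ φ]: δ is (s -> e), φ is s; result e.
[μ [δ φ]]: t with e — neither is a function whose domain matches the other; composition fails here.

ill-typed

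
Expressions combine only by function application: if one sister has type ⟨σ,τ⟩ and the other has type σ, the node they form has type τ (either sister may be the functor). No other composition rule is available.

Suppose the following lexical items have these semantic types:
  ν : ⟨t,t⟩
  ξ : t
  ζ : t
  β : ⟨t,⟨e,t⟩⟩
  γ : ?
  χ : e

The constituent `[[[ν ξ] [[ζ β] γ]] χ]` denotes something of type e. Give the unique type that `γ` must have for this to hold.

⟨⟨e,t⟩,⟨t,⟨e,e⟩⟩⟩

[[[ν ξ] [[ζ β] γ]] χ] must have type e. The sister χ has type e; that is not a function onto e, so [[ν ξ] [[ζ β] γ]] must be the functor, of type ⟨e,e⟩.
[[ν ξ] [[ζ β] γ]] must have type ⟨e,e⟩. The sister [ν ξ] has type t; that is not a function onto ⟨e,e⟩, so [[ζ β] γ] must be the functor, of type ⟨t,⟨e,e⟩⟩.
[[ζ β] γ] must have type ⟨t,⟨e,e⟩⟩. The sister [ζ β] has type ⟨e,t⟩; that is not a function onto ⟨t,⟨e,e⟩⟩, so γ must be the functor, of type ⟨⟨e,t⟩,⟨t,⟨e,e⟩⟩⟩.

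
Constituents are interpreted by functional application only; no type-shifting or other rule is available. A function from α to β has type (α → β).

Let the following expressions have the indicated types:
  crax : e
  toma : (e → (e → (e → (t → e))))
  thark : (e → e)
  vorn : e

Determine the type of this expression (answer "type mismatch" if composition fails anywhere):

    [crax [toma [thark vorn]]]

(e → (t → e))

At [thark vorn], thark : (e → e) takes vorn : e, giving e.
At [toma [thark vorn]], toma : (e → (e → (e → (t → e)))) takes [thark vorn] : e, giving (e → (e → (t → e))).
At [crax [toma [thark vorn]]], [toma [thark vorn]] : (e → (e → (t → e))) takes crax : e, giving (e → (t → e)).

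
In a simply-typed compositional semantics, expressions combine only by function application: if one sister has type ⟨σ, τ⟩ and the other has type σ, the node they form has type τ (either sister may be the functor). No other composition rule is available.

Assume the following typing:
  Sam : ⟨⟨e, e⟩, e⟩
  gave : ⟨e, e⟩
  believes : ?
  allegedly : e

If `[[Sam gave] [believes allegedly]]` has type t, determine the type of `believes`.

[[Sam gave] [believes allegedly]] must have type t. The sister [Sam gave] has type e; that is not a function onto t, so [believes allegedly] must be the functor, of type ⟨e, t⟩.
[believes allegedly] must have type ⟨e, t⟩. The sister allegedly has type e; that is not a function onto ⟨e, t⟩, so believes must be the functor, of type ⟨e, ⟨e, t⟩⟩.

⟨e, ⟨e, t⟩⟩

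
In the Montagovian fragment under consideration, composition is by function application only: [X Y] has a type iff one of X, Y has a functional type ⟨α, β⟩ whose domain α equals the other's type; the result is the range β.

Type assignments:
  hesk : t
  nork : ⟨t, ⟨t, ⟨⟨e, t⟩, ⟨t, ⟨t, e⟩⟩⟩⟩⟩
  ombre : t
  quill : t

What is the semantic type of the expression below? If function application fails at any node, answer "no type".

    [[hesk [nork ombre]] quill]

no type

[nork ombre]: functor nork : ⟨t, ⟨t, ⟨⟨e, t⟩, ⟨t, ⟨t, e⟩⟩⟩⟩⟩, argument ombre : t; result ⟨t, ⟨⟨e, t⟩, ⟨t, ⟨t, e⟩⟩⟩⟩.
[hesk [nork ombre]]: functor [nork ombre] : ⟨t, ⟨⟨e, t⟩, ⟨t, ⟨t, e⟩⟩⟩⟩, argument hesk : t; result ⟨⟨e, t⟩, ⟨t, ⟨t, e⟩⟩⟩.
[[hesk [nork ombre]] quill]: ⟨⟨e, t⟩, ⟨t, ⟨t, e⟩⟩⟩ with t — neither is a function whose domain matches the other; composition fails here.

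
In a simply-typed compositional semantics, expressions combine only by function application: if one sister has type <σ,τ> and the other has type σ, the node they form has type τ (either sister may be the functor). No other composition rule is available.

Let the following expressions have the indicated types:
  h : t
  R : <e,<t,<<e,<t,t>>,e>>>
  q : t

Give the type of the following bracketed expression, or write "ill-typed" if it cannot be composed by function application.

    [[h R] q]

At [h R]: neither t nor <e,<t,<<e,<t,t>>,e>>> can take the other as argument; the node is ill-typed.

ill-typed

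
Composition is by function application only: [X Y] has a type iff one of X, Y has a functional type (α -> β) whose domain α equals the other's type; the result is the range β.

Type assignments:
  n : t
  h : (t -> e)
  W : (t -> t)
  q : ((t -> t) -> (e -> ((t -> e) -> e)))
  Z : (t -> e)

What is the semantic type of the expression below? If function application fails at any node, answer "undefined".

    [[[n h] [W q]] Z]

[n h]: functor h : (t -> e), argument n : t; result e.
[W q]: functor q : ((t -> t) -> (e -> ((t -> e) -> e))), argument W : (t -> t); result (e -> ((t -> e) -> e)).
[[n h] [W q]]: functor [W q] : (e -> ((t -> e) -> e)), argument [n h] : e; result ((t -> e) -> e).
[[[n h] [W q]] Z]: functor [[n h] [W q]] : ((t -> e) -> e), argument Z : (t -> e); result e.

e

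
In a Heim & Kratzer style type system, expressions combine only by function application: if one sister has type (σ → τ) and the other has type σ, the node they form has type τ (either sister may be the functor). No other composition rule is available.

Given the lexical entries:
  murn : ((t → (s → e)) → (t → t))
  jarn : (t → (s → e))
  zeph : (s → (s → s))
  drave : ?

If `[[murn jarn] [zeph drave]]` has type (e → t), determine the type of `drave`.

((s → (s → s)) → ((t → t) → (e → t)))

[[murn jarn] [zeph drave]] is required to be (e → t). [murn jarn] : (t → t) cannot yield (e → t) as functor, so [zeph drave] : ((t → t) → (e → t)).
[zeph drave] is required to be ((t → t) → (e → t)). zeph : (s → (s → s)) cannot yield ((t → t) → (e → t)) as functor, so drave : ((s → (s → s)) → ((t → t) → (e → t))).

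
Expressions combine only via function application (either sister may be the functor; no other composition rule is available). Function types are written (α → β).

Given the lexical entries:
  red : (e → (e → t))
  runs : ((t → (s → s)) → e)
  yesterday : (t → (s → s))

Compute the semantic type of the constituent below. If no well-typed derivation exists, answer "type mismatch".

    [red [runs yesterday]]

[runs yesterday]: runs is ((t → (s → s)) → e), yesterday is (t → (s → s)); result e.
[red [runs yesterday]]: red is (e → (e → t)), [runs yesterday] is e; result (e → t).

(e → t)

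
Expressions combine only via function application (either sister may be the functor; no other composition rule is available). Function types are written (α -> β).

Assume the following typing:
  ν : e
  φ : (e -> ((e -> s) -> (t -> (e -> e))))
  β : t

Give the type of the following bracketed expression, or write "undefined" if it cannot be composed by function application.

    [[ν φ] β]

[ν φ]: (e -> ((e -> s) -> (t -> (e -> e)))) applied to e yields ((e -> s) -> (t -> (e -> e))).
[[ν φ] β]: ((e -> s) -> (t -> (e -> e))) and t cannot combine by function application — type clash.

undefined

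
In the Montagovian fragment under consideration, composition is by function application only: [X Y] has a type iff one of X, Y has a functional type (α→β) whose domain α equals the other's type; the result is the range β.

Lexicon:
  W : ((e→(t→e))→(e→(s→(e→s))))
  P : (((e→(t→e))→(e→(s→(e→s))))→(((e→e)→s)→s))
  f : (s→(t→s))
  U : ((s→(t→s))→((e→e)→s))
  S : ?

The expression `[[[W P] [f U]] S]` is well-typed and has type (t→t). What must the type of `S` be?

[[[W P] [f U]] S] must have type (t→t). The sister [[W P] [f U]] has type s; that is not a function onto (t→t), so S must be the functor, of type (s→(t→t)).

(s→(t→t))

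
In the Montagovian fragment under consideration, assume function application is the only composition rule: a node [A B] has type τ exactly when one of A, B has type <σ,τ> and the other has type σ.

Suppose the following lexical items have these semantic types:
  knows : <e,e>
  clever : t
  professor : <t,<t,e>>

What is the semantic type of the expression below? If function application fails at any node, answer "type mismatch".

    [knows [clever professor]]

At [clever professor], professor : <t,<t,e>> takes clever : t, giving <t,e>.
[knows [clever professor]]: <e,e> with <t,e> — neither is a function whose domain matches the other; composition fails here.

type mismatch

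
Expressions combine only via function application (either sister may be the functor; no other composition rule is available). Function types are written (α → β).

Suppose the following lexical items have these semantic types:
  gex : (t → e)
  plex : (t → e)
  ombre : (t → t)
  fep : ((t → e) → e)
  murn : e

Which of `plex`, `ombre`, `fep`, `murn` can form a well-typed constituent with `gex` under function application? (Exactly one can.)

fep

plex : (t → e) — gex needs t; plex needs t; neither fits.
ombre : (t → t) — gex needs t; ombre needs t; neither fits.
fep — combines: fep : ((t → e) → e) takes gex : (t → e) as argument, giving e.
murn : e — gex needs t; murn needs nothing (atomic); neither fits.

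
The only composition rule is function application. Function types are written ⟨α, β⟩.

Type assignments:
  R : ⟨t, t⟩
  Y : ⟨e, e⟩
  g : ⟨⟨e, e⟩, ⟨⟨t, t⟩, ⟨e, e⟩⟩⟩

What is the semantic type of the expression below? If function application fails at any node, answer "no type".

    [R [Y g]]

[Y g]: functor g : ⟨⟨e, e⟩, ⟨⟨t, t⟩, ⟨e, e⟩⟩⟩, argument Y : ⟨e, e⟩; result ⟨⟨t, t⟩, ⟨e, e⟩⟩.
[R [Y g]]: functor [Y g] : ⟨⟨t, t⟩, ⟨e, e⟩⟩, argument R : ⟨t, t⟩; result ⟨e, e⟩.

⟨e, e⟩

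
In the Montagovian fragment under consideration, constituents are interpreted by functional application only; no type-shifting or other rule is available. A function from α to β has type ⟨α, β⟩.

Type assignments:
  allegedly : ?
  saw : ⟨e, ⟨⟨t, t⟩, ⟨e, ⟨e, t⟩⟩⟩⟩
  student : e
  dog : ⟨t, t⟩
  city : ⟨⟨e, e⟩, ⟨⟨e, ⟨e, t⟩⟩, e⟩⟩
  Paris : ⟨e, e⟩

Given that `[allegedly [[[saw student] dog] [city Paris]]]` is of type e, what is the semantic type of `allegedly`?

[allegedly [[[saw student] dog] [city Paris]]] must have type e. The sister [[[saw student] dog] [city Paris]] has type e; that is not a function onto e, so allegedly must be the functor, of type ⟨e, e⟩.

⟨e, e⟩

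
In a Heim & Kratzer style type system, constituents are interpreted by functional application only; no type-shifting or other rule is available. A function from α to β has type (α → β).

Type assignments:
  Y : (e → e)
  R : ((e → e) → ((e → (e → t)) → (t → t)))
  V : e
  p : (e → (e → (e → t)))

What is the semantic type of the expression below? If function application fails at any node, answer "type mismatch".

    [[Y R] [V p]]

[Y R] — R of type ((e → e) → ((e → (e → t)) → (t → t))) combines with Y of type (e → e): type ((e → (e → t)) → (t → t)).
[V p] — p of type (e → (e → (e → t))) combines with V of type e: type (e → (e → t)).
[[Y R] [V p]] — [Y R] of type ((e → (e → t)) → (t → t)) combines with [V p] of type (e → (e → t)): type (t → t).

(t → t)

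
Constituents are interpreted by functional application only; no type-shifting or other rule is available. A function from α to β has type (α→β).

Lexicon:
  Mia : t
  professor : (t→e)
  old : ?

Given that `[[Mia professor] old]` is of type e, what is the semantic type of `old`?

[[Mia professor] old] is required to be e. [Mia professor] : e cannot yield e as functor, so old : (e→e).

(e→e)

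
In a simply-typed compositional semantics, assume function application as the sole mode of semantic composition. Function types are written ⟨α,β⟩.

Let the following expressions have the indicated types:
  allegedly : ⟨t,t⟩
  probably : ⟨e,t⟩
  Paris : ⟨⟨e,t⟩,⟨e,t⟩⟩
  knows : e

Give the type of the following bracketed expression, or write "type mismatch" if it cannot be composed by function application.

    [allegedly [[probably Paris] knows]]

[probably Paris]: functor Paris : ⟨⟨e,t⟩,⟨e,t⟩⟩, argument probably : ⟨e,t⟩; result ⟨e,t⟩.
[[probably Paris] knows]: functor [probably Paris] : ⟨e,t⟩, argument knows : e; result t.
[allegedly [[probably Paris] knows]]: functor allegedly : ⟨t,t⟩, argument [[probably Paris] knows] : t; result t.

t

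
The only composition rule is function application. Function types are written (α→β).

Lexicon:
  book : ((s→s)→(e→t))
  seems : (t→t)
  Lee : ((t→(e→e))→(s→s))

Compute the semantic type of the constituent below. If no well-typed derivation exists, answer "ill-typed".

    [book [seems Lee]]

[seems Lee]: (t→t) and ((t→(e→e))→(s→s)) cannot combine by function application — type clash.

ill-typed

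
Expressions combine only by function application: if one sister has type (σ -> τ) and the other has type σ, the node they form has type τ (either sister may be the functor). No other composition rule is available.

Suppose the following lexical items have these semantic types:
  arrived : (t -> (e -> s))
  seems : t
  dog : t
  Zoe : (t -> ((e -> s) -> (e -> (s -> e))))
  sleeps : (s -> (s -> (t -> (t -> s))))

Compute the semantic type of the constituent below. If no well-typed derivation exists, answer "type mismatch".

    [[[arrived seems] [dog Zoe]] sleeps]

type mismatch

[arrived seems]: (t -> (e -> s)) applied to t yields (e -> s).
[dog Zoe]: (t -> ((e -> s) -> (e -> (s -> e)))) applied to t yields ((e -> s) -> (e -> (s -> e))).
[[arrived seems] [dog Zoe]]: ((e -> s) -> (e -> (s -> e))) applied to (e -> s) yields (e -> (s -> e)).
At [[[arrived seems] [dog Zoe]] sleeps]: neither (e -> (s -> e)) nor (s -> (s -> (t -> (t -> s)))) can take the other as argument; the node is ill-typed.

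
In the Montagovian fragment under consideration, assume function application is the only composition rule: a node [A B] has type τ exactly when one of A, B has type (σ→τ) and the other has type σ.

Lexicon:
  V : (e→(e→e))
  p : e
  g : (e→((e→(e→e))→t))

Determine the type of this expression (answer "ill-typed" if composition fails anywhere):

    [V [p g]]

At [p g], g : (e→((e→(e→e))→t)) takes p : e, giving ((e→(e→e))→t).
At [V [p g]], [p g] : ((e→(e→e))→t) takes V : (e→(e→e)), giving t.

t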